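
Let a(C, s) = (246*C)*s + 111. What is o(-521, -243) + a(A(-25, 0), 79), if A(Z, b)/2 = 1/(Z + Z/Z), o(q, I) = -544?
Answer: -4105/2 ≈ -2052.5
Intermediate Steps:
A(Z, b) = 2/(1 + Z) (A(Z, b) = 2/(Z + Z/Z) = 2/(Z + 1) = 2/(1 + Z))
a(C, s) = 111 + 246*C*s (a(C, s) = 246*C*s + 111 = 111 + 246*C*s)
o(-521, -243) + a(A(-25, 0), 79) = -544 + (111 + 246*(2/(1 - 25))*79) = -544 + (111 + 246*(2/(-24))*79) = -544 + (111 + 246*(2*(-1/24))*79) = -544 + (111 + 246*(-1/12)*79) = -544 + (111 - 3239/2) = -544 - 3017/2 = -4105/2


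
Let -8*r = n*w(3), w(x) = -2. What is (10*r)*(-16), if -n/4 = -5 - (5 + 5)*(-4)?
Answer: 5600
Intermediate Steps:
n = -140 (n = -4*(-5 - (5 + 5)*(-4)) = -4*(-5 - 10*(-4)) = -4*(-5 - 1*(-40)) = -4*(-5 + 40) = -4*35 = -140)
r = -35 (r = -(-35)*(-2)/2 = -1/8*280 = -35)
(10*r)*(-16) = (10*(-35))*(-16) = -350*(-16) = 5600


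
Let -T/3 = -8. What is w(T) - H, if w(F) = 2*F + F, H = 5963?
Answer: -5891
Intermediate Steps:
T = 24 (T = -3*(-8) = 24)
w(F) = 3*F
w(T) - H = 3*24 - 1*5963 = 72 - 5963 = -5891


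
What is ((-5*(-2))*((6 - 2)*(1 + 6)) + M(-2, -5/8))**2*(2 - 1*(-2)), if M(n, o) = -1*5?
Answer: 302500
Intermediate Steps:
M(n, o) = -5
((-5*(-2))*((6 - 2)*(1 + 6)) + M(-2, -5/8))**2*(2 - 1*(-2)) = ((-5*(-2))*((6 - 2)*(1 + 6)) - 5)**2*(2 - 1*(-2)) = (10*(4*7) - 5)**2*(2 + 2) = (10*28 - 5)**2*4 = (280 - 5)**2*4 = 275**2*4 = 75625*4 = 302500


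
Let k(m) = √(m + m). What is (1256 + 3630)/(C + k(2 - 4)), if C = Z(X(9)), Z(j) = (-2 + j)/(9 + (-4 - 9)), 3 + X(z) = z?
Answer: -4886/5 - 9772*I/5 ≈ -977.2 - 1954.4*I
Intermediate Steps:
X(z) = -3 + z
Z(j) = ½ - j/4 (Z(j) = (-2 + j)/(9 - 13) = (-2 + j)/(-4) = (-2 + j)*(-¼) = ½ - j/4)
C = -1 (C = ½ - (-3 + 9)/4 = ½ - ¼*6 = ½ - 3/2 = -1)
k(m) = √2*√m (k(m) = √(2*m) = √2*√m)
(1256 + 3630)/(C + k(2 - 4)) = (1256 + 3630)/(-1 + √2*√(2 - 4)) = 4886/(-1 + √2*√(-2)) = 4886/(-1 + √2*(I*√2)) = 4886/(-1 + 2*I) = 4886*((-1 - 2*I)/5) = 4886*(-1 - 2*I)/5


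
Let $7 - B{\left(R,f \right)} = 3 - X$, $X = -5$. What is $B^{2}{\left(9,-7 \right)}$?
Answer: $1$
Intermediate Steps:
$B{\left(R,f \right)} = -1$ ($B{\left(R,f \right)} = 7 - \left(3 - -5\right) = 7 - \left(3 + 5\right) = 7 - 8 = -1$)
$B^{2}{\left(9,-7 \right)} = \left(-1\right)^{2} = 1$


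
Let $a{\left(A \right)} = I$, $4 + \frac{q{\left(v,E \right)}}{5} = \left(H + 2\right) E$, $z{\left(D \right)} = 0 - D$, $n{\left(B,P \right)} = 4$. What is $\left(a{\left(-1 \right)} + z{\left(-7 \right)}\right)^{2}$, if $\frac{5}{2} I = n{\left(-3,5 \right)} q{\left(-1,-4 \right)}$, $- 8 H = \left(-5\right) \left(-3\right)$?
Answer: $841$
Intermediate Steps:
$H = - \frac{15}{8}$ ($H = - \frac{\left(-5\right) \left(-3\right)}{8} = \left(- \frac{1}{8}\right) 15 = - \frac{15}{8} \approx -1.875$)
$z{\left(D \right)} = - D$
$q{\left(v,E \right)} = -20 + \frac{5 E}{8}$ ($q{\left(v,E \right)} = -20 + 5 \left(- \frac{15}{8} + 2\right) E = -20 + 5 \frac{E}{8} = -20 + \frac{5 E}{8}$)
$I = -36$ ($I = \frac{2 \cdot 4 \left(-20 + \frac{5}{8} \left(-4\right)\right)}{5} = \frac{2 \cdot 4 \left(-20 - \frac{5}{2}\right)}{5} = \frac{2 \cdot 4 \left(- \frac{45}{2}\right)}{5} = \frac{2}{5} \left(-90\right) = -36$)
$a{\left(A \right)} = -36$
$\left(a{\left(-1 \right)} + z{\left(-7 \right)}\right)^{2} = \left(-36 - -7\right)^{2} = \left(-36 + 7\right)^{2} = \left(-29\right)^{2} = 841$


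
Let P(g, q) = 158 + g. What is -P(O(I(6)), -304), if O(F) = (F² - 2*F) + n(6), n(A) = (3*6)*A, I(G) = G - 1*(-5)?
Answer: -365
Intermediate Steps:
I(G) = 5 + G (I(G) = G + 5 = 5 + G)
n(A) = 18*A
O(F) = 108 + F² - 2*F (O(F) = (F² - 2*F) + 18*6 = (F² - 2*F) + 108 = 108 + F² - 2*F)
-P(O(I(6)), -304) = -(158 + (108 + (5 + 6)² - 2*(5 + 6))) = -(158 + (108 + 11² - 2*11)) = -(158 + (108 + 121 - 22)) = -(158 + 207) = -1*365 = -365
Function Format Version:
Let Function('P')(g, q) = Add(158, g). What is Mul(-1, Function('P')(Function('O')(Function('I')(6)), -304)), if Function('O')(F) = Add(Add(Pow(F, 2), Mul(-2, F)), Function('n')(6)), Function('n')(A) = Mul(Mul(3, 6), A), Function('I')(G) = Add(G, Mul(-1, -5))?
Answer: -365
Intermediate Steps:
Function('I')(G) = Add(5, G) (Function('I')(G) = Add(G, 5) = Add(5, G))
Function('n')(A) = Mul(18, A)
Function('O')(F) = Add(108, Pow(F, 2), Mul(-2, F)) (Function('O')(F) = Add(Add(Pow(F, 2), Mul(-2, F)), Mul(18, 6)) = Add(Add(Pow(F, 2), Mul(-2, F)), 108) = Add(108, Pow(F, 2), Mul(-2, F)))
Mul(-1, Function('P')(Function('O')(Function('I')(6)), -304)) = Mul(-1, Add(158, Add(108, Pow(Add(5, 6), 2), Mul(-2, Add(5, 6))))) = Mul(-1, Add(158, Add(108, Pow(11, 2), Mul(-2, 11)))) = Mul(-1, Add(158, Add(108, 121, -22))) = Mul(-1, Add(158, 207)) = Mul(-1, 365) = -365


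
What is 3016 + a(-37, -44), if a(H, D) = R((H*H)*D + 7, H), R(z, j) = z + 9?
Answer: -57204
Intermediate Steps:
R(z, j) = 9 + z
a(H, D) = 16 + D*H² (a(H, D) = 9 + ((H*H)*D + 7) = 9 + (H²*D + 7) = 9 + (D*H² + 7) = 9 + (7 + D*H²) = 16 + D*H²)
3016 + a(-37, -44) = 3016 + (16 - 44*(-37)²) = 3016 + (16 - 44*1369) = 3016 + (16 - 60236) = 3016 - 60220 = -57204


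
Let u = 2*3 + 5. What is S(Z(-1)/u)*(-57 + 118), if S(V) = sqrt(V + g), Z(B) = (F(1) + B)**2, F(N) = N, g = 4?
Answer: 122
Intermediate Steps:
u = 11 (u = 6 + 5 = 11)
Z(B) = (1 + B)**2
S(V) = sqrt(4 + V) (S(V) = sqrt(V + 4) = sqrt(4 + V))
S(Z(-1)/u)*(-57 + 118) = sqrt(4 + (1 - 1)**2/11)*(-57 + 118) = sqrt(4 + 0**2*(1/11))*61 = sqrt(4 + 0*(1/11))*61 = sqrt(4 + 0)*61 = sqrt(4)*61 = 2*61 = 122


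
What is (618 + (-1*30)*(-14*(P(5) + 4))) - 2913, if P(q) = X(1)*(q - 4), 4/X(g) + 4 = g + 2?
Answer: -2295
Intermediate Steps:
X(g) = 4/(-2 + g) (X(g) = 4/(-4 + (g + 2)) = 4/(-4 + (2 + g)) = 4/(-2 + g))
P(q) = 16 - 4*q (P(q) = (4/(-2 + 1))*(q - 4) = (4/(-1))*(-4 + q) = (4*(-1))*(-4 + q) = -4*(-4 + q) = 16 - 4*q)
(618 + (-1*30)*(-14*(P(5) + 4))) - 2913 = (618 + (-1*30)*(-14*((16 - 4*5) + 4))) - 2913 = (618 - (-420)*((16 - 20) + 4)) - 2913 = (618 - (-420)*(-4 + 4)) - 2913 = (618 - (-420)*0) - 2913 = (618 - 30*0) - 2913 = (618 + 0) - 2913 = 618 - 2913 = -2295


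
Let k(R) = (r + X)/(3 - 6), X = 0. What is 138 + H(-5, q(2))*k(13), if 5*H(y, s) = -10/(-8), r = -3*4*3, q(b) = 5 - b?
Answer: 141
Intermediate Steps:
r = -36 (r = -12*3 = -36)
H(y, s) = ¼ (H(y, s) = (-10/(-8))/5 = (-10*(-⅛))/5 = (⅕)*(5/4) = ¼)
k(R) = 12 (k(R) = (-36 + 0)/(3 - 6) = -36/(-3) = -36*(-⅓) = 12)
138 + H(-5, q(2))*k(13) = 138 + (¼)*12 = 138 + 3 = 141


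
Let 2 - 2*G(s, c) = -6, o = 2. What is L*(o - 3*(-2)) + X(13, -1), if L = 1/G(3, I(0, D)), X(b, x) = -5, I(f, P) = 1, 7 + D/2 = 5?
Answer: -3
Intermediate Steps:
D = -4 (D = -14 + 2*5 = -14 + 10 = -4)
G(s, c) = 4 (G(s, c) = 1 - ½*(-6) = 1 + 3 = 4)
L = ¼ (L = 1/4 = ¼ ≈ 0.25000)
L*(o - 3*(-2)) + X(13, -1) = (2 - 3*(-2))/4 - 5 = (2 + 6)/4 - 5 = (¼)*8 - 5 = 2 - 5 = -3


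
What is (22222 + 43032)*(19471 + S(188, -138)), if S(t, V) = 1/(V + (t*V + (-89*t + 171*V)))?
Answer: 42190236379977/33206 ≈ 1.2706e+9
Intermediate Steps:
S(t, V) = 1/(-89*t + 172*V + V*t) (S(t, V) = 1/(V + (V*t + (-89*t + 171*V))) = 1/(V + (-89*t + 171*V + V*t)) = 1/(-89*t + 172*V + V*t))
(22222 + 43032)*(19471 + S(188, -138)) = (22222 + 43032)*(19471 + 1/(-89*188 + 172*(-138) - 138*188)) = 65254*(19471 + 1/(-16732 - 23736 - 25944)) = 65254*(19471 + 1/(-66412)) = 65254*(19471 - 1/66412) = 65254*(1293108051/66412) = 42190236379977/33206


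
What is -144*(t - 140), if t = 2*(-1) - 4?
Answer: 21024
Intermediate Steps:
t = -6 (t = -2 - 4 = -6)
-144*(t - 140) = -144*(-6 - 140) = -144*(-146) = 21024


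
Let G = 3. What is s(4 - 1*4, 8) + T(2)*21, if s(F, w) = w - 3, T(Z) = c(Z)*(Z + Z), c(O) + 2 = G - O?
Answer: -79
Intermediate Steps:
c(O) = 1 - O (c(O) = -2 + (3 - O) = 1 - O)
T(Z) = 2*Z*(1 - Z) (T(Z) = (1 - Z)*(Z + Z) = (1 - Z)*(2*Z) = 2*Z*(1 - Z))
s(F, w) = -3 + w
s(4 - 1*4, 8) + T(2)*21 = (-3 + 8) + (2*2*(1 - 1*2))*21 = 5 + (2*2*(1 - 2))*21 = 5 + (2*2*(-1))*21 = 5 - 4*21 = 5 - 84 = -79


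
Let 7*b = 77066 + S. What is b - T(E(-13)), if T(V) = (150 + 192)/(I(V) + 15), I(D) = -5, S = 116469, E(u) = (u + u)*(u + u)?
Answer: 966478/35 ≈ 27614.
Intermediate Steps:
E(u) = 4*u² (E(u) = (2*u)*(2*u) = 4*u²)
b = 193535/7 (b = (77066 + 116469)/7 = (⅐)*193535 = 193535/7 ≈ 27648.)
T(V) = 171/5 (T(V) = (150 + 192)/(-5 + 15) = 342/10 = 342*(⅒) = 171/5)
b - T(E(-13)) = 193535/7 - 1*171/5 = 193535/7 - 171/5 = 966478/35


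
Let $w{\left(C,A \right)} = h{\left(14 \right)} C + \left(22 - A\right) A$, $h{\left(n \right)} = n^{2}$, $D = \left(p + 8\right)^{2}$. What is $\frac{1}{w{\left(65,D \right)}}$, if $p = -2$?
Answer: $\frac{1}{12236} \approx 8.1726 \cdot 10^{-5}$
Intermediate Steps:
$D = 36$ ($D = \left(-2 + 8\right)^{2} = 6^{2} = 36$)
$w{\left(C,A \right)} = 196 C + A \left(22 - A\right)$ ($w{\left(C,A \right)} = 14^{2} C + \left(22 - A\right) A = 196 C + A \left(22 - A\right)$)
$\frac{1}{w{\left(65,D \right)}} = \frac{1}{- 36^{2} + 22 \cdot 36 + 196 \cdot 65} = \frac{1}{\left(-1\right) 1296 + 792 + 12740} = \frac{1}{-1296 + 792 + 12740} = \frac{1}{12236}$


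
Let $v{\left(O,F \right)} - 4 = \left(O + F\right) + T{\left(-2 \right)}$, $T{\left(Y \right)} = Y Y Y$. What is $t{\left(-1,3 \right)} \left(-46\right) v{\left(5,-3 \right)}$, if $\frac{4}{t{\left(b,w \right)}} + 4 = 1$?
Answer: $- \frac{368}{3} \approx -122.67$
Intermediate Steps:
$T{\left(Y \right)} = Y^{3}$ ($T{\left(Y \right)} = Y^{2} Y = Y^{3}$)
$v{\left(O,F \right)} = -4 + F + O$ ($v{\left(O,F \right)} = 4 + \left(\left(O + F\right) + \left(-2\right)^{3}\right) = 4 - \left(8 - F - O\right) = 4 + \left(-8 + F + O\right) = -4 + F + O$)
$t{\left(b,w \right)} = - \frac{4}{3}$ ($t{\left(b,w \right)} = \frac{4}{-4 + 1} = \frac{4}{-3} = 4 \left(- \frac{1}{3}\right) = - \frac{4}{3}$)
$t{\left(-1,3 \right)} \left(-46\right) v{\left(5,-3 \right)} = \left(- \frac{4}{3}\right) \left(-46\right) \left(-4 - 3 + 5\right) = \frac{184}{3} \left(-2\right) = - \frac{368}{3}$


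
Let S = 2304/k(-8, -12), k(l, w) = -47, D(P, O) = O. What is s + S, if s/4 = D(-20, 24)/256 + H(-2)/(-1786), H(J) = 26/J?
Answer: -347321/7144 ≈ -48.617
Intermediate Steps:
S = -2304/47 (S = 2304/(-47) = 2304*(-1/47) = -2304/47 ≈ -49.021)
s = 2887/7144 (s = 4*(24/256 + (26/(-2))/(-1786)) = 4*(24*(1/256) + (26*(-1/2))*(-1/1786)) = 4*(3/32 - 13*(-1/1786)) = 4*(3/32 + 13/1786) = 4*(2887/28576) = 2887/7144 ≈ 0.40412)
s + S = 2887/7144 - 2304/47 = -347321/7144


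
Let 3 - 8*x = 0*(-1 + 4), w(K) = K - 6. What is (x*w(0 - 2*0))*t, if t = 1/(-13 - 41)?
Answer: 1/24 ≈ 0.041667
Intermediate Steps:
t = -1/54 (t = 1/(-54) = -1/54 ≈ -0.018519)
w(K) = -6 + K
x = 3/8 (x = 3/8 - 0*(-1 + 4) = 3/8 - 0*3 = 3/8 - ⅛*0 = 3/8 + 0 = 3/8 ≈ 0.37500)
(x*w(0 - 2*0))*t = (3*(-6 + (0 - 2*0))/8)*(-1/54) = (3*(-6 + (0 + 0))/8)*(-1/54) = (3*(-6 + 0)/8)*(-1/54) = ((3/8)*(-6))*(-1/54) = -9/4*(-1/54) = 1/24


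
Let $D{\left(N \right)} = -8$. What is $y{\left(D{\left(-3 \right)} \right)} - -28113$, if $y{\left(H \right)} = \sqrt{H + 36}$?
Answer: $28113 + 2 \sqrt{7} \approx 28118.0$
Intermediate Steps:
$y{\left(H \right)} = \sqrt{36 + H}$
$y{\left(D{\left(-3 \right)} \right)} - -28113 = \sqrt{36 - 8} - -28113 = \sqrt{28} + 28113 = 2 \sqrt{7} + 28113 = 28113 + 2 \sqrt{7}$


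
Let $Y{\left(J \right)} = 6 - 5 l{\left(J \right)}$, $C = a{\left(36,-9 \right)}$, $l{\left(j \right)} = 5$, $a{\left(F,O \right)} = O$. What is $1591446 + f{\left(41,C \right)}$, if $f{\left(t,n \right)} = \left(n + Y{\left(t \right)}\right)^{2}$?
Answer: $1592230$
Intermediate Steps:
$C = -9$
$Y{\left(J \right)} = -19$ ($Y{\left(J \right)} = 6 - 25 = -19$)
$f{\left(t,n \right)} = \left(-19 + n\right)^{2}$ ($f{\left(t,n \right)} = \left(n - 19\right)^{2} = \left(-19 + n\right)^{2}$)
$1591446 + f{\left(41,C \right)} = 1591446 + \left(-19 - 9\right)^{2} = 1591446 + \left(-28\right)^{2} = 1591446 + 784 = 1592230$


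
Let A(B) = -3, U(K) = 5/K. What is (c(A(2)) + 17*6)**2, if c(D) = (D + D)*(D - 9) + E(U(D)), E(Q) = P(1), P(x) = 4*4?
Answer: 36100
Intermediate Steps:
P(x) = 16
E(Q) = 16
c(D) = 16 + 2*D*(-9 + D) (c(D) = (D + D)*(D - 9) + 16 = (2*D)*(-9 + D) + 16 = 2*D*(-9 + D) + 16 = 16 + 2*D*(-9 + D))
(c(A(2)) + 17*6)**2 = ((16 - 18*(-3) + 2*(-3)**2) + 17*6)**2 = ((16 + 54 + 2*9) + 102)**2 = ((16 + 54 + 18) + 102)**2 = (88 + 102)**2 = 190**2 = 36100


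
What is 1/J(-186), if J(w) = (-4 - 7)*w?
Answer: 1/2046 ≈ 0.00048876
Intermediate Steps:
J(w) = -11*w
1/J(-186) = 1/(-11*(-186)) = 1/2046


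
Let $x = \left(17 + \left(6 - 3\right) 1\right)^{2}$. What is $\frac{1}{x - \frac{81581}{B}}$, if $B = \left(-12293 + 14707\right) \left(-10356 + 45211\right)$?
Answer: $\frac{84139970}{33655906419} \approx 0.0025$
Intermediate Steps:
$B = 84139970$ ($B = 2414 \cdot 34855 = 84139970$)
$x = 400$ ($x = \left(17 + 3 \cdot 1\right)^{2} = \left(17 + 3\right)^{2} = 20^{2} = 400$)
$\frac{1}{x - \frac{81581}{B}} = \frac{1}{400 - \frac{81581}{84139970}} = \frac{1}{\frac{33655906419}{84139970}} = \frac{84139970}{33655906419}$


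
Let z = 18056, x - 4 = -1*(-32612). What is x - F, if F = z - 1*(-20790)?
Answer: -6230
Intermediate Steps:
x = 32616 (x = 4 - 1*(-32612) = 4 + 32612 = 32616)
F = 38846 (F = 18056 - 1*(-20790) = 18056 + 20790 = 38846)
x - F = 32616 - 1*38846 = 32616 - 38846 = -6230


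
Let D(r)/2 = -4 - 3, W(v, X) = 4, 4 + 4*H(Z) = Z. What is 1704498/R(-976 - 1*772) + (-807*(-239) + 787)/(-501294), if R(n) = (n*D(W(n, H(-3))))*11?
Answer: 200580724423/33736083612 ≈ 5.9456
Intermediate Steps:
H(Z) = -1 + Z/4
D(r) = -14 (D(r) = 2*(-4 - 3) = 2*(-7) = -14)
R(n) = -154*n (R(n) = (n*(-14))*11 = -14*n*11 = -154*n)
1704498/R(-976 - 1*772) + (-807*(-239) + 787)/(-501294) = 1704498/((-154*(-976 - 1*772))) + (-807*(-239) + 787)/(-501294) = 1704498/((-154*(-976 - 772))) + (192873 + 787)*(-1/501294) = 1704498/((-154*(-1748))) + 193660*(-1/501294) = 1704498/269192 - 96830/250647 = 1704498*(1/269192) - 96830/250647 = 852249/134596 - 96830/250647 = 200580724423/33736083612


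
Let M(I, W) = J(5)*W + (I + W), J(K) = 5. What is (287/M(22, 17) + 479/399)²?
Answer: 30244340281/2447874576 ≈ 12.355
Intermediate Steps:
M(I, W) = I + 6*W (M(I, W) = 5*W + (I + W) = I + 6*W)
(287/M(22, 17) + 479/399)² = (287/(22 + 6*17) + 479/399)² = (287/(22 + 102) + 479*(1/399))² = (287/124 + 479/399)² = (173909/49476)² = 30244340281/2447874576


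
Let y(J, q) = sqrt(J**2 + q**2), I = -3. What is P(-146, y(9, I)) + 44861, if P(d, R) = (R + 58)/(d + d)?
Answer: 6549677/146 - 3*sqrt(10)/292 ≈ 44861.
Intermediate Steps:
P(d, R) = (58 + R)/(2*d) (P(d, R) = (58 + R)/((2*d)) = (58 + R)*(1/(2*d)) = (58 + R)/(2*d))
P(-146, y(9, I)) + 44861 = (1/2)*(58 + sqrt(9**2 + (-3)**2))/(-146) + 44861 = (1/2)*(-1/146)*(58 + sqrt(81 + 9)) + 44861 = (1/2)*(-1/146)*(58 + sqrt(90)) + 44861 = (1/2)*(-1/146)*(58 + 3*sqrt(10)) + 44861 = (-29/146 - 3*sqrt(10)/292) + 44861 = 6549677/146 - 3*sqrt(10)/292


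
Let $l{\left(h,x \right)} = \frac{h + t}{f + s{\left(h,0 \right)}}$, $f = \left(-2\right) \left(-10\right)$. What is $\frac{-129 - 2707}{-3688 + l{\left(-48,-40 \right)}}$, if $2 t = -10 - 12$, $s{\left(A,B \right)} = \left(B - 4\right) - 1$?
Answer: $\frac{42540}{55379} \approx 0.76816$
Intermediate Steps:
$s{\left(A,B \right)} = -5 + B$ ($s{\left(A,B \right)} = \left(-4 + B\right) - 1 = -5 + B$)
$t = -11$ ($t = \frac{-10 - 12}{2} = \frac{1}{2} \left(-22\right) = -11$)
$f = 20$
$l{\left(h,x \right)} = - \frac{11}{15} + \frac{h}{15}$ ($l{\left(h,x \right)} = \frac{h - 11}{20 + \left(-5 + 0\right)} = \frac{-11 + h}{20 - 5} = \frac{-11 + h}{15} = \left(-11 + h\right) \frac{1}{15} = - \frac{11}{15} + \frac{h}{15}$)
$\frac{-129 - 2707}{-3688 + l{\left(-48,-40 \right)}} = \frac{-129 - 2707}{-3688 + \left(- \frac{11}{15} + \frac{1}{15} \left(-48\right)\right)} = - \frac{2836}{-3688 - \frac{59}{15}} = - \frac{2836}{- \frac{55379}{15}} = \left(-2836\right) \left(- \frac{15}{55379}\right) = \frac{42540}{55379}$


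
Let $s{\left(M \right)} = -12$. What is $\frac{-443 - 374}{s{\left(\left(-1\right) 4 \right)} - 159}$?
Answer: $\frac{43}{9} \approx 4.7778$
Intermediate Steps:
$\frac{-443 - 374}{s{\left(\left(-1\right) 4 \right)} - 159} = \frac{-443 - 374}{-12 - 159} = - \frac{817}{-171} = \left(-817\right) \left(- \frac{1}{171}\right) = \frac{43}{9}$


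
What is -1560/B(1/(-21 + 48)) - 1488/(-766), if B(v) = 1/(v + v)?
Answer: -391624/3447 ≈ -113.61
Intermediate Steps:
B(v) = 1/(2*v)
-1560/B(1/(-21 + 48)) - 1488/(-766) = -1560*2/(-21 + 48) - 1488/(-766) = -1560/(1/(2*(1/27))) - 1488*(-1/766) = -1560/(1/(2*(1/27))) + 744/383 = -1560/((½)*27) + 744/383 = -1560/27/2 + 744/383 = -1560*2/27 + 744/383 = -1040/9 + 744/383 = -391624/3447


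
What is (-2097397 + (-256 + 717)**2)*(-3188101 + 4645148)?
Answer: -2746352921172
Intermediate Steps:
(-2097397 + (-256 + 717)**2)*(-3188101 + 4645148) = (-2097397 + 461**2)*1457047 = (-2097397 + 212521)*1457047 = -1884876*1457047 = -2746352921172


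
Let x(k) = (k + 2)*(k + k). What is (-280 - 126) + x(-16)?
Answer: 42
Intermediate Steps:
x(k) = 2*k*(2 + k) (x(k) = (2 + k)*(2*k) = 2*k*(2 + k))
(-280 - 126) + x(-16) = (-280 - 126) + 2*(-16)*(2 - 16) = -406 + 2*(-16)*(-14) = -406 + 448 = 42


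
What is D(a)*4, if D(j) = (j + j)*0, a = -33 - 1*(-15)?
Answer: 0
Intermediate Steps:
a = -18 (a = -33 + 15 = -18)
D(j) = 0 (D(j) = (2*j)*0 = 0)
D(a)*4 = 0*4 = 0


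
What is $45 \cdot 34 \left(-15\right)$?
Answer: $-22950$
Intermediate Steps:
$45 \cdot 34 \left(-15\right) = 1530 \left(-15\right) = -22950$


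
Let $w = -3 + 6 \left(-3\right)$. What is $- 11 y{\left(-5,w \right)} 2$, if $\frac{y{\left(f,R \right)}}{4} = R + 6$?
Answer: $1320$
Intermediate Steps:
$w = -21$ ($w = -3 - 18 = -21$)
$y{\left(f,R \right)} = 24 + 4 R$ ($y{\left(f,R \right)} = 4 \left(R + 6\right) = 4 \left(6 + R\right) = 24 + 4 R$)
$- 11 y{\left(-5,w \right)} 2 = - 11 \left(24 + 4 \left(-21\right)\right) 2 = - 11 \left(24 - 84\right) 2 = \left(-11\right) \left(-60\right) 2 = 660 \cdot 2 = 1320$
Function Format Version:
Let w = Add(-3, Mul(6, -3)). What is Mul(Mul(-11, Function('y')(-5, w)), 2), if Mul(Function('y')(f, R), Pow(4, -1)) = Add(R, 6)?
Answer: 1320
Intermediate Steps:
w = -21 (w = Add(-3, -18) = -21)
Function('y')(f, R) = Add(24, Mul(4, R)) (Function('y')(f, R) = Mul(4, Add(R, 6)) = Mul(4, Add(6, R)) = Add(24, Mul(4, R)))
Mul(Mul(-11, Function('y')(-5, w)), 2) = Mul(Mul(-11, Add(24, Mul(4, -21))), 2) = Mul(Mul(-11, Add(24, -84)), 2) = Mul(Mul(-11, -60), 2) = Mul(660, 2) = 1320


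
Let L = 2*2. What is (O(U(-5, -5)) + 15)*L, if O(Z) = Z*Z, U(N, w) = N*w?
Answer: 2560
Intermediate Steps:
L = 4
O(Z) = Z²
(O(U(-5, -5)) + 15)*L = ((-5*(-5))² + 15)*4 = (25² + 15)*4 = (625 + 15)*4 = 640*4 = 2560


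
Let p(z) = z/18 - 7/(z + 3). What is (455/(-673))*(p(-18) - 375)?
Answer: 512603/2019 ≈ 253.89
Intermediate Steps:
p(z) = -7/(3 + z) + z/18 (p(z) = z*(1/18) - 7/(3 + z) = z/18 - 7/(3 + z) = -7/(3 + z) + z/18)
(455/(-673))*(p(-18) - 375) = (455/(-673))*((-126 + (-18)**2 + 3*(-18))/(18*(3 - 18)) - 375) = (455*(-1/673))*((1/18)*(-126 + 324 - 54)/(-15) - 375) = -455*((1/18)*(-1/15)*144 - 375)/673 = -455*(-8/15 - 375)/673 = -455/673*(-5633/15) = 512603/2019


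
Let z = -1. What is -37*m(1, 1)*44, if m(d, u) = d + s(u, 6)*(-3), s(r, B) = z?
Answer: -6512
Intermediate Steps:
s(r, B) = -1
m(d, u) = 3 + d (m(d, u) = d - 1*(-3) = d + 3 = 3 + d)
-37*m(1, 1)*44 = -37*(3 + 1)*44 = -37*4*44 = -148*44 = -6512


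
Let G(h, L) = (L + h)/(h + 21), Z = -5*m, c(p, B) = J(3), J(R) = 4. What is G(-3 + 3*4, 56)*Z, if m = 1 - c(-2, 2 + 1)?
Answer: 65/2 ≈ 32.500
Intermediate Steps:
c(p, B) = 4
m = -3 (m = 1 - 1*4 = 1 - 4 = -3)
Z = 15 (Z = -5*(-3) = 15)
G(h, L) = (L + h)/(21 + h)
G(-3 + 3*4, 56)*Z = ((56 + (-3 + 3*4))/(21 + (-3 + 3*4)))*15 = ((56 + (-3 + 12))/(21 + (-3 + 12)))*15 = ((56 + 9)/(21 + 9))*15 = (65/30)*15 = ((1/30)*65)*15 = (13/6)*15 = 65/2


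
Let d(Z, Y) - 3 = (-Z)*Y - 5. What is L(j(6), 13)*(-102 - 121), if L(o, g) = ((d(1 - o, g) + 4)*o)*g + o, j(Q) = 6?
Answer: -1166736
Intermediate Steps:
d(Z, Y) = -2 - Y*Z (d(Z, Y) = 3 + ((-Z)*Y - 5) = 3 + (-Y*Z - 5) = 3 + (-5 - Y*Z) = -2 - Y*Z)
L(o, g) = o + g*o*(2 - g*(1 - o)) (L(o, g) = (((-2 - g*(1 - o)) + 4)*o)*g + o = ((2 - g*(1 - o))*o)*g + o = (o*(2 - g*(1 - o)))*g + o = g*o*(2 - g*(1 - o)) + o = o + g*o*(2 - g*(1 - o)))
L(j(6), 13)*(-102 - 121) = (6*(1 + 4*13 - 1*13*(2 - 1*13*(-1 + 6))))*(-102 - 121) = (6*(1 + 52 - 1*13*(2 - 1*13*5)))*(-223) = (6*(1 + 52 - 1*13*(2 - 65)))*(-223) = (6*(1 + 52 - 1*13*(-63)))*(-223) = (6*(1 + 52 + 819))*(-223) = (6*872)*(-223) = 5232*(-223) = -1166736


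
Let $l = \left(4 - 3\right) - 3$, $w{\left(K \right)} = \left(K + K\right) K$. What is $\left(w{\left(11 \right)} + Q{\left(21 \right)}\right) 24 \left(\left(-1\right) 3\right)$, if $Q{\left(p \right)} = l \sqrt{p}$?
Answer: $-17424 + 144 \sqrt{21} \approx -16764.0$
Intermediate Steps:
$w{\left(K \right)} = 2 K^{2}$ ($w{\left(K \right)} = 2 K K = 2 K^{2}$)
$l = -2$ ($l = 1 - 3 = -2$)
$Q{\left(p \right)} = - 2 \sqrt{p}$
$\left(w{\left(11 \right)} + Q{\left(21 \right)}\right) 24 \left(\left(-1\right) 3\right) = \left(2 \cdot 11^{2} - 2 \sqrt{21}\right) 24 \left(\left(-1\right) 3\right) = \left(2 \cdot 121 - 2 \sqrt{21}\right) 24 \left(-3\right) = \left(242 - 2 \sqrt{21}\right) \left(-72\right) = -17424 + 144 \sqrt{21}$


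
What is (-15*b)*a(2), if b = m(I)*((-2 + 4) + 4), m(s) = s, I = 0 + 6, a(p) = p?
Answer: -1080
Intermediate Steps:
I = 6
b = 36 (b = 6*((-2 + 4) + 4) = 6*(2 + 4) = 6*6 = 36)
(-15*b)*a(2) = -15*36*2 = -540*2 = -1080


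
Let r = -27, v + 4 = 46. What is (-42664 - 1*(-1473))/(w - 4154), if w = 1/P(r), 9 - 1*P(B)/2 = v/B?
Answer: 7826290/789251 ≈ 9.9161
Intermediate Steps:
v = 42 (v = -4 + 46 = 42)
P(B) = 18 - 84/B
w = 9/190 (w = 1/(18 - 84/(-27)) = 1/(18 - 84*(-1/27)) = 1/(18 + 28/9) = 1/(190/9) = 9/190 ≈ 0.047368)
(-42664 - 1*(-1473))/(w - 4154) = (-42664 - 1*(-1473))/(9/190 - 4154) = (-42664 + 1473)/(-789251/190) = -41191*(-190/789251) = 7826290/789251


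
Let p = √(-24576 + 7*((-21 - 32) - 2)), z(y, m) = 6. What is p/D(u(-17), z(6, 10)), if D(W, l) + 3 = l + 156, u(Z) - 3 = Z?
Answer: I*√24961/159 ≈ 0.99365*I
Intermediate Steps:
u(Z) = 3 + Z
D(W, l) = 153 + l (D(W, l) = -3 + (l + 156) = -3 + (156 + l) = 153 + l)
p = I*√24961 (p = √(-24576 + 7*(-53 - 2)) = √(-24576 + 7*(-55)) = √(-24576 - 385) = √(-24961) = I*√24961 ≈ 157.99*I)
p/D(u(-17), z(6, 10)) = (I*√24961)/(153 + 6) = (I*√24961)/159 = (I*√24961)*(1/159) = I*√24961/159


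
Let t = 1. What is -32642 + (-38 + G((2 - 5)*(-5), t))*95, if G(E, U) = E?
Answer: -34827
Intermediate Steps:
-32642 + (-38 + G((2 - 5)*(-5), t))*95 = -32642 + (-38 + (2 - 5)*(-5))*95 = -32642 + (-38 - 3*(-5))*95 = -32642 + (-38 + 15)*95 = -32642 - 23*95 = -32642 - 2185 = -34827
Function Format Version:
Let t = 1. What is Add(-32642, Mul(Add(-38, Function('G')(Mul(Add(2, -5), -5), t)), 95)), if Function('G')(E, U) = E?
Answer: -34827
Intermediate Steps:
Add(-32642, Mul(Add(-38, Function('G')(Mul(Add(2, -5), -5), t)), 95)) = Add(-32642, Mul(Add(-38, Mul(Add(2, -5), -5)), 95)) = Add(-32642, Mul(Add(-38, Mul(-3, -5)), 95)) = Add(-32642, Mul(Add(-38, 15), 95)) = Add(-32642, Mul(-23, 95)) = Add(-32642, -2185) = -34827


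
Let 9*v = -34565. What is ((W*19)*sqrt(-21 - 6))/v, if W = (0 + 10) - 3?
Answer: -3591*I*sqrt(3)/34565 ≈ -0.17994*I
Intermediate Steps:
v = -34565/9 (v = (1/9)*(-34565) = -34565/9 ≈ -3840.6)
W = 7 (W = 10 - 3 = 7)
((W*19)*sqrt(-21 - 6))/v = ((7*19)*sqrt(-21 - 6))/(-34565/9) = (133*sqrt(-27))*(-9/34565) = (133*(3*I*sqrt(3)))*(-9/34565) = (399*I*sqrt(3))*(-9/34565) = -3591*I*sqrt(3)/34565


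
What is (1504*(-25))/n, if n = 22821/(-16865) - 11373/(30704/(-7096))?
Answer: -2433767912000/170044020117 ≈ -14.313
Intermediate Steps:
n = 170044020117/64727870 (n = 22821*(-1/16865) - 11373/(30704*(-1/7096)) = -22821/16865 - 11373/(-3838/887) = -22821/16865 - 11373*(-887/3838) = -22821/16865 + 10087851/3838 = 170044020117/64727870 ≈ 2627.1)
(1504*(-25))/n = (1504*(-25))/(170044020117/64727870) = -37600*64727870/170044020117 = -2433767912000/170044020117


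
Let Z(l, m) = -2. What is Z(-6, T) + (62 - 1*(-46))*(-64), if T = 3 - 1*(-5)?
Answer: -6914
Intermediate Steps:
T = 8 (T = 3 + 5 = 8)
Z(-6, T) + (62 - 1*(-46))*(-64) = -2 + (62 - 1*(-46))*(-64) = -2 + (62 + 46)*(-64) = -2 + 108*(-64) = -2 - 6912 = -6914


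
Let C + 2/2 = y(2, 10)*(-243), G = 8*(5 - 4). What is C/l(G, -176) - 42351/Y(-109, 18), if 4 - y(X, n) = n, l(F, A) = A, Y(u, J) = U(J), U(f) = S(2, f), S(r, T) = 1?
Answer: -7455233/176 ≈ -42359.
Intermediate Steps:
U(f) = 1
Y(u, J) = 1
G = 8 (G = 8*1 = 8)
y(X, n) = 4 - n
C = 1457 (C = -1 + (4 - 1*10)*(-243) = -1 + (4 - 10)*(-243) = -1 - 6*(-243) = -1 + 1458 = 1457)
C/l(G, -176) - 42351/Y(-109, 18) = 1457/(-176) - 42351/1 = 1457*(-1/176) - 42351*1 = -1457/176 - 42351 = -7455233/176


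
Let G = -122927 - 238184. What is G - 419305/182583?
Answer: -65933149018/182583 ≈ -3.6111e+5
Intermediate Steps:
G = -361111
G - 419305/182583 = -361111 - 419305/182583 = -65933149018/182583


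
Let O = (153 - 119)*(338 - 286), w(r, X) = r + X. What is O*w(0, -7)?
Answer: -12376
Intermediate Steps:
w(r, X) = X + r
O = 1768 (O = 34*52 = 1768)
O*w(0, -7) = 1768*(-7 + 0) = 1768*(-7) = -12376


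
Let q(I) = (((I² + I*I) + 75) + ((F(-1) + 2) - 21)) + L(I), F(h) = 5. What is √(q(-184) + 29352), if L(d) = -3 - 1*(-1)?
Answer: √97123 ≈ 311.65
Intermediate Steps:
L(d) = -2 (L(d) = -3 + 1 = -2)
q(I) = 59 + 2*I² (q(I) = (((I² + I*I) + 75) + ((5 + 2) - 21)) - 2 = (((I² + I²) + 75) + (7 - 21)) - 2 = ((2*I² + 75) - 14) - 2 = ((75 + 2*I²) - 14) - 2 = (61 + 2*I²) - 2 = 59 + 2*I²)
√(q(-184) + 29352) = √((59 + 2*(-184)²) + 29352) = √((59 + 2*33856) + 29352) = √((59 + 67712) + 29352) = √(67771 + 29352) = √97123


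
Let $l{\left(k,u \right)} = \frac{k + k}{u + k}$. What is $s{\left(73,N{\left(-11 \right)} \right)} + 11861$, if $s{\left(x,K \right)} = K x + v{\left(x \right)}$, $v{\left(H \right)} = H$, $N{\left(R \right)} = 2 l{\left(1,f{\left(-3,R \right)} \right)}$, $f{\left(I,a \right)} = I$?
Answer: $11788$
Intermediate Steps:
$l{\left(k,u \right)} = \frac{2 k}{k + u}$
$N{\left(R \right)} = -2$ ($N{\left(R \right)} = 2 \cdot 2 \cdot 1 \frac{1}{1 - 3} = 2 \cdot 2 \cdot 1 \frac{1}{-2} = 2 \cdot 2 \cdot 1 \left(- \frac{1}{2}\right) = 2 \left(-1\right) = -2$)
$s{\left(x,K \right)} = x + K x$ ($s{\left(x,K \right)} = K x + x = x + K x$)
$s{\left(73,N{\left(-11 \right)} \right)} + 11861 = 73 \left(1 - 2\right) + 11861 = 73 \left(-1\right) + 11861 = -73 + 11861 = 11788$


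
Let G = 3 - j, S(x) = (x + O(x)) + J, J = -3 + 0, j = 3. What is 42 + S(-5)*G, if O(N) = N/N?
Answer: 42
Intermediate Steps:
J = -3
O(N) = 1
S(x) = -2 + x (S(x) = (x + 1) - 3 = (1 + x) - 3 = -2 + x)
G = 0 (G = 3 - 1*3 = 3 - 3 = 0)
42 + S(-5)*G = 42 + (-2 - 5)*0 = 42 - 7*0 = 42 + 0 = 42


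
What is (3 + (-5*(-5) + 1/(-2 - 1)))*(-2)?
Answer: -166/3 ≈ -55.333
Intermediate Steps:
(3 + (-5*(-5) + 1/(-2 - 1)))*(-2) = (3 + (25 + 1/(-3)))*(-2) = (3 + (25 - ⅓))*(-2) = (3 + 74/3)*(-2) = (83/3)*(-2) = -166/3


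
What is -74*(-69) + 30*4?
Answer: 5226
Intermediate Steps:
-74*(-69) + 30*4 = 5106 + 120 = 5226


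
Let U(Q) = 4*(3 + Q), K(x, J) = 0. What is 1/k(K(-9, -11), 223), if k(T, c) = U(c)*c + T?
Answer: 1/201592 ≈ 4.9605e-6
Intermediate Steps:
U(Q) = 12 + 4*Q
k(T, c) = T + c*(12 + 4*c) (k(T, c) = (12 + 4*c)*c + T = c*(12 + 4*c) + T = T + c*(12 + 4*c))
1/k(K(-9, -11), 223) = 1/(0 + 4*223*(3 + 223)) = 1/(0 + 4*223*226) = 1/(0 + 201592) = 1/201592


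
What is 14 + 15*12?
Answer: 194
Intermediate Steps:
14 + 15*12 = 14 + 180 = 194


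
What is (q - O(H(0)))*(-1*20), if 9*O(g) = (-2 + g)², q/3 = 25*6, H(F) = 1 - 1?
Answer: -80920/9 ≈ -8991.1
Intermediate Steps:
H(F) = 0
q = 450 (q = 3*(25*6) = 3*150 = 450)
O(g) = (-2 + g)²/9
(q - O(H(0)))*(-1*20) = (450 - (-2 + 0)²/9)*(-1*20) = (450 - (-2)²/9)*(-20) = (450 - 4/9)*(-20) = (4046/9)*(-20) = -80920/9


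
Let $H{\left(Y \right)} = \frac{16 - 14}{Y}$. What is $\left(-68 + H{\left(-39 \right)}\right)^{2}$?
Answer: $\frac{7043716}{1521} \approx 4631.0$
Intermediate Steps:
$H{\left(Y \right)} = \frac{2}{Y}$
$\left(-68 + H{\left(-39 \right)}\right)^{2} = \left(-68 + \frac{2}{-39}\right)^{2} = \left(-68 + 2 \left(- \frac{1}{39}\right)\right)^{2} = \left(-68 - \frac{2}{39}\right)^{2} = \left(- \frac{2654}{39}\right)^{2} = \frac{7043716}{1521}$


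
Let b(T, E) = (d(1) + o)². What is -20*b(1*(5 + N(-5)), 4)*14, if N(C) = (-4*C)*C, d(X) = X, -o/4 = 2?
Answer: -13720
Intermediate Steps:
o = -8 (o = -4*2 = -8)
N(C) = -4*C²
b(T, E) = 49 (b(T, E) = (1 - 8)² = (-7)² = 49)
-20*b(1*(5 + N(-5)), 4)*14 = -20*49*14 = -980*14 = -13720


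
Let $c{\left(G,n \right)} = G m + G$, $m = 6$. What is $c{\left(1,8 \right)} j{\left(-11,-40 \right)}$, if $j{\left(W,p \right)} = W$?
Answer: $-77$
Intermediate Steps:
$c{\left(G,n \right)} = 7 G$ ($c{\left(G,n \right)} = G 6 + G = 6 G + G = 7 G$)
$c{\left(1,8 \right)} j{\left(-11,-40 \right)} = 7 \cdot 1 \left(-11\right) = 7 \left(-11\right) = -77$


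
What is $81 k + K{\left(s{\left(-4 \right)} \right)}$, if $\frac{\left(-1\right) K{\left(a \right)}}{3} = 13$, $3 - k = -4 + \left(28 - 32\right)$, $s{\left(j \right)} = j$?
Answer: $852$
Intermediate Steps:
$k = 11$ ($k = 3 - \left(-4 + \left(28 - 32\right)\right) = 3 - \left(-4 - 4\right) = 3 - -8 = 3 + 8 = 11$)
$K{\left(a \right)} = -39$ ($K{\left(a \right)} = \left(-3\right) 13 = -39$)
$81 k + K{\left(s{\left(-4 \right)} \right)} = 81 \cdot 11 - 39 = 891 - 39 = 852$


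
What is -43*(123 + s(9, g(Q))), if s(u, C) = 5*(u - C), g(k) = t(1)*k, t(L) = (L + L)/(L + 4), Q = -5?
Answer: -7654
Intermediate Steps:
t(L) = 2*L/(4 + L) (t(L) = (2*L)/(4 + L) = 2*L/(4 + L))
g(k) = 2*k/5 (g(k) = (2*1/(4 + 1))*k = (2*1/5)*k = (2*1*(1/5))*k = 2*k/5)
s(u, C) = -5*C + 5*u
-43*(123 + s(9, g(Q))) = -43*(123 + (-2*(-5) + 5*9)) = -43*(123 + (-5*(-2) + 45)) = -43*(123 + (10 + 45)) = -43*(123 + 55) = -43*178 = -7654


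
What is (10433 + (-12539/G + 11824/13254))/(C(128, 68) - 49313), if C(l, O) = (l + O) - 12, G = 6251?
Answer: -9194570600/43301858439 ≈ -0.21234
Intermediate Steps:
C(l, O) = -12 + O + l (C(l, O) = (O + l) - 12 = -12 + O + l)
(10433 + (-12539/G + 11824/13254))/(C(128, 68) - 49313) = (10433 + (-12539/6251 + 11824/13254))/((-12 + 68 + 128) - 49313) = (10433 + (-12539*1/6251 + 11824*(1/13254)))/(184 - 49313) = (10433 + (-12539/6251 + 5912/6627))/(-49129) = (10433 - 981703/881391)*(-1/49129) = (9194570600/881391)*(-1/49129) = -9194570600/43301858439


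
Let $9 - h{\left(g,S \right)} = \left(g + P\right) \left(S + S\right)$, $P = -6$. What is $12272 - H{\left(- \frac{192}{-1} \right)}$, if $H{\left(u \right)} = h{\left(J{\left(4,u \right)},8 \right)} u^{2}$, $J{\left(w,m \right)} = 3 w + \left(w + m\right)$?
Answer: $118824944$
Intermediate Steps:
$J{\left(w,m \right)} = m + 4 w$ ($J{\left(w,m \right)} = 3 w + \left(m + w\right) = m + 4 w$)
$h{\left(g,S \right)} = 9 - 2 S \left(-6 + g\right)$ ($h{\left(g,S \right)} = 9 - \left(g - 6\right) \left(S + S\right) = 9 - \left(-6 + g\right) 2 S = 9 - 2 S \left(-6 + g\right)$)
$H{\left(u \right)} = u^{2} \left(-151 - 16 u\right)$ ($H{\left(u \right)} = \left(9 + 12 \cdot 8 - 16 \left(u + 4 \cdot 4\right)\right) u^{2} = \left(9 + 96 - 16 \left(u + 16\right)\right) u^{2} = \left(9 + 96 - 16 \left(16 + u\right)\right) u^{2} = \left(9 + 96 - \left(256 + 16 u\right)\right) u^{2} = \left(-151 - 16 u\right) u^{2} = u^{2} \left(-151 - 16 u\right)$)
$12272 - H{\left(- \frac{192}{-1} \right)} = 12272 - \left(- \frac{192}{-1}\right)^{2} \left(-151 - 16 \left(- \frac{192}{-1}\right)\right) = 12272 - \left(\left(-192\right) \left(-1\right)\right)^{2} \left(-151 - 16 \left(\left(-192\right) \left(-1\right)\right)\right) = 12272 - 192^{2} \left(-151 - 3072\right) = 12272 - 36864 \left(-151 - 3072\right) = 12272 - 36864 \left(-3223\right) = 12272 - -118812672 = 12272 + 118812672 = 118824944$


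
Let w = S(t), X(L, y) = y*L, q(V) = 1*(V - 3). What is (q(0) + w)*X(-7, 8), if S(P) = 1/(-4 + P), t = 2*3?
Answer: 140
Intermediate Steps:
t = 6
q(V) = -3 + V (q(V) = 1*(-3 + V) = -3 + V)
X(L, y) = L*y
w = 1/2 (w = 1/(-4 + 6) = 1/2 ≈ 0.50000)
(q(0) + w)*X(-7, 8) = ((-3 + 0) + 1/2)*(-7*8) = (-3 + 1/2)*(-56) = -5/2*(-56) = 140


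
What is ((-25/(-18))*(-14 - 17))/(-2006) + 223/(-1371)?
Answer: -2329853/16501356 ≈ -0.14119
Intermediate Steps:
((-25/(-18))*(-14 - 17))/(-2006) + 223/(-1371) = (-25*(-1/18)*(-31))*(-1/2006) + 223*(-1/1371) = ((25/18)*(-31))*(-1/2006) - 223/1371 = -775/18*(-1/2006) - 223/1371 = 775/36108 - 223/1371 = -2329853/16501356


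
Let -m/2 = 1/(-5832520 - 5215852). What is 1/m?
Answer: 5524186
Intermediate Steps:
m = 1/5524186 (m = -2/(-5832520 - 5215852) = -2/(-11048372) = -2*(-1/11048372) = 1/5524186 ≈ 1.8102e-7)
1/m = 1/(1/5524186) = 5524186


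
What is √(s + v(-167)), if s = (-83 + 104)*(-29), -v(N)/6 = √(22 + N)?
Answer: √(-609 - 6*I*√145) ≈ 1.4613 - 24.721*I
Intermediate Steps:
v(N) = -6*√(22 + N)
s = -609 (s = 21*(-29) = -609)
√(s + v(-167)) = √(-609 - 6*√(22 - 167)) = √(-609 - 6*I*√145)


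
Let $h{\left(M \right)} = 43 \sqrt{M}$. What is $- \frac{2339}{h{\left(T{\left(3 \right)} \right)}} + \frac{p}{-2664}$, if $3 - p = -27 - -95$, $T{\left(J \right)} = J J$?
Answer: $- \frac{2074237}{114552} \approx -18.107$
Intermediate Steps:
$T{\left(J \right)} = J^{2}$
$p = -65$ ($p = 3 - \left(-27 - -95\right) = 3 - \left(-27 + 95\right) = 3 - 68 = -65$)
$- \frac{2339}{h{\left(T{\left(3 \right)} \right)}} + \frac{p}{-2664} = - \frac{2339}{43 \sqrt{3^{2}}} - \frac{65}{-2664} = - \frac{2339}{43 \sqrt{9}} - - \frac{65}{2664} = - \frac{2339}{43 \cdot 3} + \frac{65}{2664} = - \frac{2339}{129} + \frac{65}{2664} = - \frac{2074237}{114552}$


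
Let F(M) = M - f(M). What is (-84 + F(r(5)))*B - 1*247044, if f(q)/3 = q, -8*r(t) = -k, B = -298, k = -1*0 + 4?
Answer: -221714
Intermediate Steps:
k = 4 (k = 0 + 4 = 4)
r(t) = ½ (r(t) = -(-1)*4/8 = -⅛*(-4) = ½)
f(q) = 3*q
F(M) = -2*M (F(M) = M - 3*M = -2*M)
(-84 + F(r(5)))*B - 1*247044 = (-84 - 2*½)*(-298) - 1*247044 = (-84 - 1)*(-298) - 247044 = -85*(-298) - 247044 = 25330 - 247044 = -221714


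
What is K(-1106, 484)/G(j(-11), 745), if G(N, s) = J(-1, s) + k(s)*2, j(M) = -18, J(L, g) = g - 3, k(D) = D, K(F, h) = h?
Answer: 121/558 ≈ 0.21685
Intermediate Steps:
J(L, g) = -3 + g
G(N, s) = -3 + 3*s (G(N, s) = (-3 + s) + s*2 = (-3 + s) + 2*s = -3 + 3*s)
K(-1106, 484)/G(j(-11), 745) = 484/(-3 + 3*745) = 484/(-3 + 2235) = 484/2232 = 484*(1/2232) = 121/558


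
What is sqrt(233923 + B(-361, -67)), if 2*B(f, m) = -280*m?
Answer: sqrt(243303) ≈ 493.26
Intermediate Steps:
B(f, m) = -140*m (B(f, m) = (-280*m)/2 = -140*m)
sqrt(233923 + B(-361, -67)) = sqrt(233923 - 140*(-67)) = sqrt(233923 + 9380) = sqrt(243303)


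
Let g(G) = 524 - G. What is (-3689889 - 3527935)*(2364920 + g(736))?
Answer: -17068046155392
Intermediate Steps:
(-3689889 - 3527935)*(2364920 + g(736)) = (-3689889 - 3527935)*(2364920 + (524 - 1*736)) = -7217824*(2364920 + (524 - 736)) = -7217824*(2364920 - 212) = -7217824*2364708 = -17068046155392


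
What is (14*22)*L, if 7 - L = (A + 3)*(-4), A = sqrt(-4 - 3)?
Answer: 5852 + 1232*I*sqrt(7) ≈ 5852.0 + 3259.6*I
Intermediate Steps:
A = I*sqrt(7) (A = sqrt(-7) = I*sqrt(7) ≈ 2.6458*I)
L = 19 + 4*I*sqrt(7) (L = 7 - (I*sqrt(7) + 3)*(-4) = 7 - (3 + I*sqrt(7))*(-4) = 7 - (-12 - 4*I*sqrt(7)) = 7 + (12 + 4*I*sqrt(7)) = 19 + 4*I*sqrt(7) ≈ 19.0 + 10.583*I)
(14*22)*L = (14*22)*(19 + 4*I*sqrt(7)) = 308*(19 + 4*I*sqrt(7)) = 5852 + 1232*I*sqrt(7)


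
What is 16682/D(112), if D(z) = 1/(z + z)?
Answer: 3736768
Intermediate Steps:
D(z) = 1/(2*z)
16682/D(112) = 16682/(((½)/112)) = 16682/(((½)*(1/112))) = 16682/(1/224) = 16682*224 = 3736768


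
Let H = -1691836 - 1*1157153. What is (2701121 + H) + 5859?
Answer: -142009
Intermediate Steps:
H = -2848989 (H = -1691836 - 1157153 = -2848989)
(2701121 + H) + 5859 = (2701121 - 2848989) + 5859 = -147868 + 5859 = -142009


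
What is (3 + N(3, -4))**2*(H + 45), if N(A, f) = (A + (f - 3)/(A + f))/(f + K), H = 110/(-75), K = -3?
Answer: 79013/735 ≈ 107.50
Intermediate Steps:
H = -22/15 (H = 110*(-1/75) = -22/15 ≈ -1.4667)
N(A, f) = (A + (-3 + f)/(A + f))/(-3 + f) (N(A, f) = (A + (f - 3)/(A + f))/(f - 3) = (A + (-3 + f)/(A + f))/(-3 + f))
(3 + N(3, -4))**2*(H + 45) = (3 + (-3 - 4 + 3**2 + 3*(-4))/((-4)**2 - 3*3 - 3*(-4) + 3*(-4)))**2*(-22/15 + 45) = (3 + (-3 - 4 + 9 - 12)/(16 - 9 + 12 - 12))**2*(653/15) = (3 - 10/7)**2*(653/15) = (11/7)**2*(653/15) = (121/49)*(653/15) = 79013/735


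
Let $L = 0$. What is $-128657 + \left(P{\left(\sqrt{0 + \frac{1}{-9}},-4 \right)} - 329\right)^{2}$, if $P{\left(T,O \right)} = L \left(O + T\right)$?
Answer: $-20416$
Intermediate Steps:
$P{\left(T,O \right)} = 0$ ($P{\left(T,O \right)} = 0 \left(O + T\right) = 0$)
$-128657 + \left(P{\left(\sqrt{0 + \frac{1}{-9}},-4 \right)} - 329\right)^{2} = -128657 + \left(0 - 329\right)^{2} = -128657 + \left(-329\right)^{2} = -128657 + 108241 = -20416$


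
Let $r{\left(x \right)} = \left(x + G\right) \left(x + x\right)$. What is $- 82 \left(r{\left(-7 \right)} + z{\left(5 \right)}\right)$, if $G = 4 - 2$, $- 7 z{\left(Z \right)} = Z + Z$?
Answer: $- \frac{39360}{7} \approx -5622.9$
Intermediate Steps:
$z{\left(Z \right)} = - \frac{2 Z}{7}$ ($z{\left(Z \right)} = - \frac{Z + Z}{7} = - \frac{2 Z}{7}$)
$G = 2$
$r{\left(x \right)} = 2 x \left(2 + x\right)$ ($r{\left(x \right)} = \left(x + 2\right) \left(x + x\right) = \left(2 + x\right) 2 x = 2 x \left(2 + x\right)$)
$- 82 \left(r{\left(-7 \right)} + z{\left(5 \right)}\right) = - 82 \left(2 \left(-7\right) \left(2 - 7\right) - \frac{10}{7}\right) = - 82 \left(2 \left(-7\right) \left(-5\right) - \frac{10}{7}\right) = - 82 \left(70 - \frac{10}{7}\right) = \left(-82\right) \frac{480}{7} = - \frac{39360}{7}$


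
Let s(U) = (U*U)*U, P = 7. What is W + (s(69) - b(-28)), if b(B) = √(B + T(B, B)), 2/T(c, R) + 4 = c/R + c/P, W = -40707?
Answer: 287802 - 3*I*√154/7 ≈ 2.878e+5 - 5.3184*I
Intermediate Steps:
T(c, R) = 2/(-4 + c/7 + c/R) (T(c, R) = 2/(-4 + (c/R + c/7)) = 2/(-4 + (c/7 + c/R)) = 2/(-4 + c/7 + c/R))
s(U) = U³ (s(U) = U²*U = U³)
b(B) = √(B + 14*B/(B² - 21*B)) (b(B) = √(B + 14*B/(-28*B + 7*B + B*B)) = √(B + 14*B/(-28*B + 7*B + B²)) = √(B + 14*B/(B² - 21*B)))
W + (s(69) - b(-28)) = -40707 + (69³ - √((-14 - 28*(21 - 1*(-28)))/(21 - 1*(-28)))) = -40707 + (328509 - √((-14 - 28*(21 + 28))/(21 + 28))) = -40707 + (328509 - √((-14 - 28*49)/49)) = -40707 + (328509 - √((-14 - 1372)/49)) = -40707 + (328509 - √((1/49)*(-1386))) = -40707 + (328509 - √(-198/7)) = -40707 + (328509 - 3*I*√154/7) = 287802 - 3*I*√154/7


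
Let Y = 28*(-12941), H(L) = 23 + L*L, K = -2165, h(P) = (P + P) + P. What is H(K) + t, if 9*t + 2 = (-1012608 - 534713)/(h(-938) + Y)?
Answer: 15404444504581/3286458 ≈ 4.6872e+6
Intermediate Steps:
h(P) = 3*P (h(P) = 2*P + P = 3*P)
H(L) = 23 + L²
Y = -362348
t = 816997/3286458 (t = -2/9 + ((-1012608 - 534713)/(3*(-938) - 362348))/9 = -2/9 + (-1547321/(-2814 - 362348))/9 = -2/9 + (-1547321/(-365162))/9 = -2/9 + (-1547321*(-1/365162))/9 = -2/9 + (⅑)*(1547321/365162) = -2/9 + 1547321/3286458 = 816997/3286458 ≈ 0.24859)
H(K) + t = (23 + (-2165)²) + 816997/3286458 = (23 + 4687225) + 816997/3286458 = 4687248 + 816997/3286458 = 15404444504581/3286458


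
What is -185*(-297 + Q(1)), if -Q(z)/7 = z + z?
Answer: 57535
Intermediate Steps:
Q(z) = -14*z (Q(z) = -7*(z + z) = -14*z)
-185*(-297 + Q(1)) = -185*(-297 - 14*1) = -185*(-297 - 14) = -185*(-311) = 57535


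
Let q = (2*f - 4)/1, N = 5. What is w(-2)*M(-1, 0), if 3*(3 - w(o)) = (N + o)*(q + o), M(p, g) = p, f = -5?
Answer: -19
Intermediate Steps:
q = -14 (q = (2*(-5) - 4)/1 = (-10 - 4)*1 = -14*1 = -14)
w(o) = 3 - (-14 + o)*(5 + o)/3 (w(o) = 3 - (5 + o)*(-14 + o)/3 = 3 - (-14 + o)*(5 + o)/3)
w(-2)*M(-1, 0) = (79/3 + 3*(-2) - 1/3*(-2)**2)*(-1) = (79/3 - 6 - 1/3*4)*(-1) = (79/3 - 6 - 4/3)*(-1) = 19*(-1) = -19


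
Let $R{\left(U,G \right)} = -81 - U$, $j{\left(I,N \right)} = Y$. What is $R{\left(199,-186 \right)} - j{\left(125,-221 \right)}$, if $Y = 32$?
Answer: $-312$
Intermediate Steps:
$j{\left(I,N \right)} = 32$
$R{\left(199,-186 \right)} - j{\left(125,-221 \right)} = \left(-81 - 199\right) - 32 = -280 - 32 = -312$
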